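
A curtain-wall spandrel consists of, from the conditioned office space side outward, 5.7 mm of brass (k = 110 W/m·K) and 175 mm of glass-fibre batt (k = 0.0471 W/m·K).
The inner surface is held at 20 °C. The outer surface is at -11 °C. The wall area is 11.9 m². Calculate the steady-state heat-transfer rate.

Model the wall as resistances in series:
R_brass = L/(kA) = 0.0057/(110×11.9) = 4.354×10^-6 K/W
R_glass-fibre batt = L/(kA) = 0.175/(0.0471×11.9) = 0.3122 K/W
R_total = 0.3122 K/W
Q = ΔT / R_total = 31 / 0.3122

Q ≈ 99.3 W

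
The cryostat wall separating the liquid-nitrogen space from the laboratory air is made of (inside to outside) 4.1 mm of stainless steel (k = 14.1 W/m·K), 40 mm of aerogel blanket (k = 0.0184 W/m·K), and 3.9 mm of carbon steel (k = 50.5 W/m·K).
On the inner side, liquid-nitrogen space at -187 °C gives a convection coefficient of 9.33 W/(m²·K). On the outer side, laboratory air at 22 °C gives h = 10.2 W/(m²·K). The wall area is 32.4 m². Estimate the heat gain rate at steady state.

Model the wall as resistances in series:
R_inner film = 1/(h_i·A) = 1/(9.33×32.4) = 0.003308 K/W
R_stainless steel = L/(kA) = 0.0041/(14.1×32.4) = 8.975×10^-6 K/W
R_aerogel blanket = L/(kA) = 0.04/(0.0184×32.4) = 0.0671 K/W
R_carbon steel = L/(kA) = 0.0039/(50.5×32.4) = 2.384×10^-6 K/W
R_outer film = 1/(h_o·A) = 1/(10.2×32.4) = 0.003026 K/W
R_total = 0.07344 K/W
Q = ΔT / R_total = 209 / 0.07344

Q ≈ 2850 W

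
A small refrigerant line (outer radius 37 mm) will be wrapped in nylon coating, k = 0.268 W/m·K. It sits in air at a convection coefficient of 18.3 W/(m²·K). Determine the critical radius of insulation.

r_cr ≈ 14.6 mm

For a cylinder r_cr = k/h = 0.268/18.3
r_cr = 14.6 mm; since the bare radius (37 mm) is above r_cr, any added insulation will reduce heat loss.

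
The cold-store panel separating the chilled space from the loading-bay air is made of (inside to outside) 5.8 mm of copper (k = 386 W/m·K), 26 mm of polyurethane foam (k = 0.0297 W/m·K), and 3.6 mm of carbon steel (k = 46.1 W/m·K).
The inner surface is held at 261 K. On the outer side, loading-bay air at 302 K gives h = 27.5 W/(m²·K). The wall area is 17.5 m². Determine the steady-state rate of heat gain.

Q ≈ 787 W

Model the wall as resistances in series:
R_copper = L/(kA) = 0.0058/(386×17.5) = 8.586×10^-7 K/W
R_polyurethane foam = L/(kA) = 0.026/(0.0297×17.5) = 0.05002 K/W
R_carbon steel = L/(kA) = 0.0036/(46.1×17.5) = 4.462×10^-6 K/W
R_outer film = 1/(h_o·A) = 1/(27.5×17.5) = 0.002078 K/W
R_total = 0.05211 K/W
Q = ΔT / R_total = 41 / 0.05211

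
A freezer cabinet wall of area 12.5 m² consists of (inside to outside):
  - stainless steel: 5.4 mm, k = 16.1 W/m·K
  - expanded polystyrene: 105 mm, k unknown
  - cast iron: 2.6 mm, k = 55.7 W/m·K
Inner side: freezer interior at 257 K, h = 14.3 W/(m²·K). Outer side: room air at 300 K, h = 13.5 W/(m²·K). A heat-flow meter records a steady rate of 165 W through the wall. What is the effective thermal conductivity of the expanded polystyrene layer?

k ≈ 0.0337 W/(m·K)

Thermal resistances in series:
R_inner film = 1/(h_i·A) = 1/(14.3×12.5) = 0.005594 K/W
R_stainless steel = L/(kA) = 0.0054/(16.1×12.5) = 2.683×10^-5 K/W
R_cast iron = L/(kA) = 0.0026/(55.7×12.5) = 3.734×10^-6 K/W
R_outer film = 1/(h_o·A) = 1/(13.5×12.5) = 0.005926 K/W
Sum of known resistances R_other = 0.01155 K/W
Total R = ΔT/Q = 43/165 = 0.2606 K/W
R_expanded polystyrene = R_total − R_other = 0.2491 K/W
k = L/(R·A) = 0.105/(0.2491×12.5)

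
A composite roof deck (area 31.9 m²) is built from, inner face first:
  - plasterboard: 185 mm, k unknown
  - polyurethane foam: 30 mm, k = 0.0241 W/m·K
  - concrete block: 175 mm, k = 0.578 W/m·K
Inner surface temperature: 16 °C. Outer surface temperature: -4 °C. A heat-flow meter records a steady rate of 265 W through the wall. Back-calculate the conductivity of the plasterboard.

Using the resistance-network approach (series):
R_polyurethane foam = L/(kA) = 0.03/(0.0241×31.9) = 0.03902 K/W
R_concrete block = L/(kA) = 0.175/(0.578×31.9) = 0.009491 K/W
Sum of known resistances R_other = 0.04851 K/W
Total R = ΔT/Q = 20/265 = 0.07547 K/W
R_plasterboard = R_total − R_other = 0.02696 K/W
k = L/(R·A) = 0.185/(0.02696×31.9)

k ≈ 0.215 W/(m·K)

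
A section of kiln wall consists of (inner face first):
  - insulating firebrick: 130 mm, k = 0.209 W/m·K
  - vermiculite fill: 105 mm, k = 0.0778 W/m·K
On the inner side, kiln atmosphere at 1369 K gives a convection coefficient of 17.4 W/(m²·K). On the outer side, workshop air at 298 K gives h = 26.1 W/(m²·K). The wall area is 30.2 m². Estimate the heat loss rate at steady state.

Q ≈ 15600 W

Using the resistance-network approach (series):
R_inner film = 1/(h_i·A) = 1/(17.4×30.2) = 0.001903 K/W
R_insulating firebrick = L/(kA) = 0.13/(0.209×30.2) = 0.0206 K/W
R_vermiculite fill = L/(kA) = 0.105/(0.0778×30.2) = 0.04469 K/W
R_outer film = 1/(h_o·A) = 1/(26.1×30.2) = 0.001269 K/W
R_total = 0.06846 K/W
Q = ΔT / R_total = 1071 / 0.06846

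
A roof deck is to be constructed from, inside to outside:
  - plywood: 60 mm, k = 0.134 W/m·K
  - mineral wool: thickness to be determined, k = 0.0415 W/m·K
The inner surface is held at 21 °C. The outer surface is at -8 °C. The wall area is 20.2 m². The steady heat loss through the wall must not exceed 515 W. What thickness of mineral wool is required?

L ≈ 28.6 mm

Series thermal resistances:
R_plywood = L/(kA) = 0.06/(0.134×20.2) = 0.02217 K/W
Sum of the known resistances R_other = 0.02217 K/W
Required total resistance R_tot = ΔT/Q_allow = 29/515 = 0.05631 K/W
R_mineral wool = R_tot − R_other = 0.03414 K/W
L = R·k·A = 0.03414×0.0415×20.2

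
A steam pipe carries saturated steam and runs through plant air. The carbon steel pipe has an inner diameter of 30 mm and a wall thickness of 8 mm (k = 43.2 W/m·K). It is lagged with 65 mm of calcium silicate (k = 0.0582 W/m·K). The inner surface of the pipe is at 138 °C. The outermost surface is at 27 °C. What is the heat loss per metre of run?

q′ ≈ 30.2 W/m

Cylindrical conduction, so R = ln(r₂/r₁)/(2πkL) per layer, in series:
R_carbon steel pipe wall = ln(23/15)/(2π×43.2×1) = 0.001575 K/W
R_calcium silicate = ln(88/23)/(2π×0.0582×1) = 3.669 K/W
R_total = 3.671 K/W
Q = ΔT/R_total = 111/3.671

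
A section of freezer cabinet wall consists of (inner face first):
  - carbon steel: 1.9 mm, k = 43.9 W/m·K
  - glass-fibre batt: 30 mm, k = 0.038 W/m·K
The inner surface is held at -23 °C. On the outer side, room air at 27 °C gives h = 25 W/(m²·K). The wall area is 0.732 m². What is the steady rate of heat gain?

Q ≈ 44.1 W

Model the wall as resistances in series:
R_carbon steel = L/(kA) = 0.0019/(43.9×0.732) = 5.913×10^-5 K/W
R_glass-fibre batt = L/(kA) = 0.03/(0.038×0.732) = 1.079 K/W
R_outer film = 1/(h_o·A) = 1/(25×0.732) = 0.05464 K/W
R_total = 1.133 K/W
Q = ΔT / R_total = 50 / 1.133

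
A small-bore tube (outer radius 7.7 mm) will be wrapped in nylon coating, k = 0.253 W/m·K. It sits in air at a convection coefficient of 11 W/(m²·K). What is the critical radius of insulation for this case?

For a cylinder r_cr = k/h = 0.253/11
r_cr = 23 mm; since the bare radius (7.7 mm) is below r_cr, adding a thin layer of insulation will *increase* heat loss.

r_cr ≈ 23 mm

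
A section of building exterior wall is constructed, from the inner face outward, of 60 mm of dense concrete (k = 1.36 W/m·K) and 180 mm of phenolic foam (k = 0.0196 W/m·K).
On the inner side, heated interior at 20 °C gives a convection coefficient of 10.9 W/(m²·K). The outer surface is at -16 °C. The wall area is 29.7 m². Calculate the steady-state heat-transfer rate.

Q ≈ 115 W

Series thermal resistances:
R_inner film = 1/(h_i·A) = 1/(10.9×29.7) = 0.003089 K/W
R_dense concrete = L/(kA) = 0.06/(1.36×29.7) = 0.001485 K/W
R_phenolic foam = L/(kA) = 0.18/(0.0196×29.7) = 0.3092 K/W
R_total = 0.3138 K/W
Q = ΔT / R_total = 36 / 0.3138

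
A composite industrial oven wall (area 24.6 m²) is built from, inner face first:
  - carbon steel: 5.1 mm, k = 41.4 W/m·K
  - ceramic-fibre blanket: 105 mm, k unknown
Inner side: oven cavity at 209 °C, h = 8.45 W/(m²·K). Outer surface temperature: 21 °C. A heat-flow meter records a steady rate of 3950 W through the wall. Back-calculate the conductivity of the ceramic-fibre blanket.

k ≈ 0.0998 W/(m·K)

Treating each layer as a thermal resistance in series:
R_inner film = 1/(h_i·A) = 1/(8.45×24.6) = 0.004811 K/W
R_carbon steel = L/(kA) = 0.0051/(41.4×24.6) = 5.008×10^-6 K/W
Sum of known resistances R_other = 0.004816 K/W
Total R = ΔT/Q = 188/3950 = 0.04759 K/W
R_ceramic-fibre blanket = R_total − R_other = 0.04278 K/W
k = L/(R·A) = 0.105/(0.04278×24.6)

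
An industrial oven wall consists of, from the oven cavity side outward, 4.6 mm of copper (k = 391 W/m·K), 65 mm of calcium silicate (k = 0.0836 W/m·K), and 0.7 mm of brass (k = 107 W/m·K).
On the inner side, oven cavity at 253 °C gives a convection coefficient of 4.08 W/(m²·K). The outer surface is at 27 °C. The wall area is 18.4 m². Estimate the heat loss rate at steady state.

Model the wall as resistances in series:
R_inner film = 1/(h_i·A) = 1/(4.08×18.4) = 0.01332 K/W
R_copper = L/(kA) = 0.0046/(391×18.4) = 6.394×10^-7 K/W
R_calcium silicate = L/(kA) = 0.065/(0.0836×18.4) = 0.04226 K/W
R_brass = L/(kA) = 0.0007/(107×18.4) = 3.555×10^-7 K/W
R_total = 0.05558 K/W
Q = ΔT / R_total = 226 / 0.05558

Q ≈ 4070 W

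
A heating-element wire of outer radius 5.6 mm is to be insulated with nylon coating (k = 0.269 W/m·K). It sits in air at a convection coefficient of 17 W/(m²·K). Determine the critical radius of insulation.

For a cylinder r_cr = k/h = 0.269/17
r_cr = 15.8 mm; since the bare radius (5.6 mm) is below r_cr, adding a thin layer of insulation will *increase* heat loss.

r_cr ≈ 15.8 mm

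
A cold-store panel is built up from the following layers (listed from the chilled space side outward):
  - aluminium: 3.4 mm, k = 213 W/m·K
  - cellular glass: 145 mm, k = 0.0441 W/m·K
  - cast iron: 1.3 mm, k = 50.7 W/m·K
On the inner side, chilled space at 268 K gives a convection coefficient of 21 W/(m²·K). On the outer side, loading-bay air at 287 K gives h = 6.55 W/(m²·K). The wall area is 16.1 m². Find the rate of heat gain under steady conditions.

Q ≈ 87.7 W

Model the wall as resistances in series:
R_inner film = 1/(h_i·A) = 1/(21×16.1) = 0.002958 K/W
R_aluminium = L/(kA) = 0.0034/(213×16.1) = 9.915×10^-7 K/W
R_cellular glass = L/(kA) = 0.145/(0.0441×16.1) = 0.2042 K/W
R_cast iron = L/(kA) = 0.0013/(50.7×16.1) = 1.593×10^-6 K/W
R_outer film = 1/(h_o·A) = 1/(6.55×16.1) = 0.009483 K/W
R_total = 0.2167 K/W
Q = ΔT / R_total = 19 / 0.2167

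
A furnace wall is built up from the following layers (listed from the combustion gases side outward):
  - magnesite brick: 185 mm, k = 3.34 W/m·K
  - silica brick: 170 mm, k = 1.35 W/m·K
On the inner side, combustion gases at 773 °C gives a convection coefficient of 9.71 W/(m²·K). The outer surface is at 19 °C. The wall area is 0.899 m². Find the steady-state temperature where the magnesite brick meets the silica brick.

Treating each layer as a thermal resistance in series:
R_inner film = 1/(h_i·A) = 1/(9.71×0.899) = 0.1146 K/W
R_magnesite brick = L/(kA) = 0.185/(3.34×0.899) = 0.06161 K/W
R_silica brick = L/(kA) = 0.17/(1.35×0.899) = 0.1401 K/W
R_total = 0.3162 K/W;  Q = ΔT/R_total = 754/0.3162 = 2384 W
T_interface = T_inner − Q·ΣR(inner→interface) = 773 − 2380×0.1762

T ≈ 353 °C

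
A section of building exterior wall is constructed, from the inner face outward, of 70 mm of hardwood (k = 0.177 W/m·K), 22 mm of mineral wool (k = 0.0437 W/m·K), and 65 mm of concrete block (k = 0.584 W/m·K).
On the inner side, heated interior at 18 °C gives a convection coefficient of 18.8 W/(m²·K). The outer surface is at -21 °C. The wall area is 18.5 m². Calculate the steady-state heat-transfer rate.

Model the wall as resistances in series:
R_inner film = 1/(h_i·A) = 1/(18.8×18.5) = 0.002875 K/W
R_hardwood = L/(kA) = 0.07/(0.177×18.5) = 0.02138 K/W
R_mineral wool = L/(kA) = 0.022/(0.0437×18.5) = 0.02721 K/W
R_concrete block = L/(kA) = 0.065/(0.584×18.5) = 0.006016 K/W
R_total = 0.05748 K/W
Q = ΔT / R_total = 39 / 0.05748

Q ≈ 678 W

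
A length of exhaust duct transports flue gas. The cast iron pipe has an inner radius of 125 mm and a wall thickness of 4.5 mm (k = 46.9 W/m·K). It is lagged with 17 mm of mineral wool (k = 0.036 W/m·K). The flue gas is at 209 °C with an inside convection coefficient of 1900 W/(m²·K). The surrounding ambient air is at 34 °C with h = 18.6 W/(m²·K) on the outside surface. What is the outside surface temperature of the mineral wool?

For a radial system each layer contributes R = ln(r_out/r_in)/(2πkL); films add R = 1/(hA).
R_inner film = 1/(h_i·2πr₁L) = 1/(1900×2π×0.125×1) = 6.701×10^-4 K/W
R_cast iron pipe wall = ln(129.5/125)/(2π×46.9×1) = 1.2×10^-4 K/W
R_mineral wool = ln(146.5/129.5)/(2π×0.036×1) = 0.5453 K/W
R_outer film = 1/(h_o·2πr_oL) = 1/(18.6×2π×0.1465×1) = 0.05841 K/W
R_total = 0.6045 K/W
Q = ΔT/R_total = 175/0.6045
Q = 289 W/m
T_interface = T_inner − Q·ΣR(inner→interface) = 209 − 289×0.5461

T ≈ 50.9 °C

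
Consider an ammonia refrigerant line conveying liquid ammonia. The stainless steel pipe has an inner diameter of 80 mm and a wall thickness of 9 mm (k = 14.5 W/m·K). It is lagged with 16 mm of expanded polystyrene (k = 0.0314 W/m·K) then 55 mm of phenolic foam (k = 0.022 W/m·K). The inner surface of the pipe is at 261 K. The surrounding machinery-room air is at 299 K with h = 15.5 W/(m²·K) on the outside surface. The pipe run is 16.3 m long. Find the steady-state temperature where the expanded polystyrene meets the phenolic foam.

T ≈ 270 K

For a radial system each layer contributes R = ln(r_out/r_in)/(2πkL); films add R = 1/(hA).
R_stainless steel pipe wall = ln(49/40)/(2π×14.5×16.3) = 1.367×10^-4 K/W
R_expanded polystyrene = ln(65/49)/(2π×0.0314×16.3) = 0.08787 K/W
R_phenolic foam = ln(120/65)/(2π×0.022×16.3) = 0.2721 K/W
R_outer film = 1/(h_o·2πr_oL) = 1/(15.5×2π×0.12×16.3) = 0.00525 K/W
R_total = 0.3654 K/W
Q = ΔT/R_total = 38/0.3654
Q = 104 W
T_interface = T_inner + Q·ΣR(inner→interface) = 261 + 104×0.088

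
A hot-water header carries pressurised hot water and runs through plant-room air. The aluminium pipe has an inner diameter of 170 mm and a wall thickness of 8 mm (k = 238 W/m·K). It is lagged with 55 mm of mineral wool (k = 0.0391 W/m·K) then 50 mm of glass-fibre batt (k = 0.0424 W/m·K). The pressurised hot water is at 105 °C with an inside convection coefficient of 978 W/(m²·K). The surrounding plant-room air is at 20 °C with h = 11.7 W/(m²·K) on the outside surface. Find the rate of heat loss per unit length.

Radial resistances (cylindrical: R_cond = ln(r_o/r_i)/(2πkL), R_conv = 1/(h·2πrL)):
R_inner film = 1/(h_i·2πr₁L) = 1/(978×2π×0.085×1) = 0.001915 K/W
R_aluminium pipe wall = ln(93/85)/(2π×238×1) = 6.015×10^-5 K/W
R_mineral wool = ln(148/93)/(2π×0.0391×1) = 1.891 K/W
R_glass-fibre batt = ln(198/148)/(2π×0.0424×1) = 1.093 K/W
R_outer film = 1/(h_o·2πr_oL) = 1/(11.7×2π×0.198×1) = 0.0687 K/W
R_total = 3.054 K/W
Q = ΔT/R_total = 85/3.054

q′ ≈ 27.8 W/m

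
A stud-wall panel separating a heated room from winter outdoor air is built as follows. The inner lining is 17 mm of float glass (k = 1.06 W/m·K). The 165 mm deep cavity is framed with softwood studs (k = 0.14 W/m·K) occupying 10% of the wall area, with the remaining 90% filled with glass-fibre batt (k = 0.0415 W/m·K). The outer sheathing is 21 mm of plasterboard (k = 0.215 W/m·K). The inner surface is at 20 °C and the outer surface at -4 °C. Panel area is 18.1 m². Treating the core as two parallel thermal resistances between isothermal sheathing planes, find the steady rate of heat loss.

Q ≈ 131 W

Sheathing layers in series; stud and cavity paths in parallel between them.
R_inner = 0.017/(1.06×18.1) = 8.861×10^-4 K/W
R_stud  = 0.165/(0.14×0.1×18.1) = 0.6511 K/W
R_cav   = 0.165/(0.0415×0.9×18.1) = 0.2441 K/W
1/R_core = 1/R_stud + 1/R_cav → R_core = 0.1775 K/W
R_outer = 0.021/(0.215×18.1) = 0.005396 K/W
R_total = 0.1838 K/W
Q = ΔT/R_total = 24/0.1838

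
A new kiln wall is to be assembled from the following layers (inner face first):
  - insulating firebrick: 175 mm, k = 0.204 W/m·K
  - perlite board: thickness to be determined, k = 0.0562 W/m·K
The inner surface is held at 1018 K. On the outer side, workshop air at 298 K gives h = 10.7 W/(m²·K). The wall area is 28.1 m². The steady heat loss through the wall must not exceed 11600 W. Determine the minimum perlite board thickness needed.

L ≈ 44.6 mm

Model the wall as resistances in series:
R_insulating firebrick = L/(kA) = 0.175/(0.204×28.1) = 0.03053 K/W
R_outer film = 1/(h_o·A) = 1/(10.7×28.1) = 0.003326 K/W
Sum of the known resistances R_other = 0.03385 K/W
Required total resistance R_tot = ΔT/Q_allow = 720/11600 = 0.06207 K/W
R_perlite board = R_tot − R_other = 0.02821 K/W
L = R·k·A = 0.02821×0.0562×28.1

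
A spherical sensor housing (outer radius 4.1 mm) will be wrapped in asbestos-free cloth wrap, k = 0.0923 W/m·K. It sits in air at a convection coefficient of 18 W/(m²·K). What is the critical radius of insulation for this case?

r_cr ≈ 10.3 mm

For a sphere r_cr = 2k/h = 2×0.0923/18
r_cr = 10.3 mm; since the bare radius (4.1 mm) is below r_cr, adding a thin layer of insulation will *increase* heat loss.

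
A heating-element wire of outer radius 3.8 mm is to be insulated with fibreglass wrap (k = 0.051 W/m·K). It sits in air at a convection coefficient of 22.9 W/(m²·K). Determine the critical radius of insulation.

r_cr ≈ 2.23 mm

For a cylinder r_cr = k/h = 0.051/22.9
r_cr = 2.23 mm; since the bare radius (3.8 mm) is above r_cr, any added insulation will reduce heat loss.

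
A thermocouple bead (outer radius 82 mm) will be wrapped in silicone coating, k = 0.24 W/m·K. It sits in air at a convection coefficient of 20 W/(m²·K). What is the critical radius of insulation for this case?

r_cr ≈ 24 mm

For a sphere r_cr = 2k/h = 2×0.24/20
r_cr = 24 mm; since the bare radius (82 mm) is above r_cr, any added insulation will reduce heat loss.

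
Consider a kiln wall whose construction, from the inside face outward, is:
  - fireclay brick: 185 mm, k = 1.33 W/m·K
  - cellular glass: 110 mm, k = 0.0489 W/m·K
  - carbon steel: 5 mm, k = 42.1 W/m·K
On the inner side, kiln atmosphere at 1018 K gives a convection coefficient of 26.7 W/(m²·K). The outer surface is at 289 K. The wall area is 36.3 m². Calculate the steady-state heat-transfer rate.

Series thermal resistances:
R_inner film = 1/(h_i·A) = 1/(26.7×36.3) = 0.001032 K/W
R_fireclay brick = L/(kA) = 0.185/(1.33×36.3) = 0.003832 K/W
R_cellular glass = L/(kA) = 0.11/(0.0489×36.3) = 0.06197 K/W
R_carbon steel = L/(kA) = 0.005/(42.1×36.3) = 3.272×10^-6 K/W
R_total = 0.06684 K/W
Q = ΔT / R_total = 729 / 0.06684

Q ≈ 10900 W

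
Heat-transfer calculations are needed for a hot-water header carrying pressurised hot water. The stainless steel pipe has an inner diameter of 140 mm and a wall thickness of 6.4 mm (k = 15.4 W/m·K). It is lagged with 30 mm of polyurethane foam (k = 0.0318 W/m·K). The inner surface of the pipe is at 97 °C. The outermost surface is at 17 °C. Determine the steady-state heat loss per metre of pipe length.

q′ ≈ 48.2 W/m

Per-layer cylindrical resistances, series-summed:
R_stainless steel pipe wall = ln(76.4/70)/(2π×15.4×1) = 9.042×10^-4 K/W
R_polyurethane foam = ln(106.4/76.4)/(2π×0.0318×1) = 1.658 K/W
R_total = 1.659 K/W
Q = ΔT/R_total = 80/1.659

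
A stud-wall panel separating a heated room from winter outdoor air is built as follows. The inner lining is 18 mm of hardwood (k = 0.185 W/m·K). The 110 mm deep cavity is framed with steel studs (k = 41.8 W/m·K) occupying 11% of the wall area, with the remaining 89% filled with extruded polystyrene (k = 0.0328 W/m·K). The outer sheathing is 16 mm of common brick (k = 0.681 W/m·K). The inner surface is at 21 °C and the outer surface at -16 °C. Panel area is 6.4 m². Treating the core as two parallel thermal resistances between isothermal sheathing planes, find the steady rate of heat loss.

Q ≈ 1640 W

Sheathing layers in series; stud and cavity paths in parallel between them.
R_inner = 0.018/(0.185×6.4) = 0.0152 K/W
R_stud  = 0.11/(41.8×0.11×6.4) = 0.003738 K/W
R_cav   = 0.11/(0.0328×0.89×6.4) = 0.5888 K/W
1/R_core = 1/R_stud + 1/R_cav → R_core = 0.003714 K/W
R_outer = 0.016/(0.681×6.4) = 0.003671 K/W
R_total = 0.02259 K/W
Q = ΔT/R_total = 37/0.02259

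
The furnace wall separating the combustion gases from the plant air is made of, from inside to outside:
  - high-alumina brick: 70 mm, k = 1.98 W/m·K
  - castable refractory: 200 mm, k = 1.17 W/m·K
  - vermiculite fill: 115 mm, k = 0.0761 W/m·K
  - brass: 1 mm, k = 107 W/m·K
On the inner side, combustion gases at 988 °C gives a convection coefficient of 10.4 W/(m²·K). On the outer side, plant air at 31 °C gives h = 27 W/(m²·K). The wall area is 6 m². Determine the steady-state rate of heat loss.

Thermal resistances in series:
R_inner film = 1/(h_i·A) = 1/(10.4×6) = 0.01603 K/W
R_high-alumina brick = L/(kA) = 0.07/(1.98×6) = 0.005892 K/W
R_castable refractory = L/(kA) = 0.2/(1.17×6) = 0.02849 K/W
R_vermiculite fill = L/(kA) = 0.115/(0.0761×6) = 0.2519 K/W
R_brass = L/(kA) = 0.001/(107×6) = 1.558×10^-6 K/W
R_outer film = 1/(h_o·A) = 1/(27×6) = 0.006173 K/W
R_total = 0.3084 K/W
Q = ΔT / R_total = 957 / 0.3084

Q ≈ 3100 W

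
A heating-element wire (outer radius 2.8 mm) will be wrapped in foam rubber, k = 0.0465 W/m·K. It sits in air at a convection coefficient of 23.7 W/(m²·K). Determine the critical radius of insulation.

r_cr ≈ 1.96 mm

For a cylinder r_cr = k/h = 0.0465/23.7
r_cr = 1.96 mm; since the bare radius (2.8 mm) is above r_cr, any added insulation will reduce heat loss.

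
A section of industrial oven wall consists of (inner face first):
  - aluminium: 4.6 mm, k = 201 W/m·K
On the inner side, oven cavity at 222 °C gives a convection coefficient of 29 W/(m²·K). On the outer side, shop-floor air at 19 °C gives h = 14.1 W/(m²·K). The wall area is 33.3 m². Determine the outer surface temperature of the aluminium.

T ≈ 156 °C

Series thermal resistances:
R_inner film = 1/(h_i·A) = 1/(29×33.3) = 0.001036 K/W
R_aluminium = L/(kA) = 0.0046/(201×33.3) = 6.873×10^-7 K/W
R_outer film = 1/(h_o·A) = 1/(14.1×33.3) = 0.00213 K/W
R_total = 0.003166 K/W;  Q = ΔT/R_total = 203/0.003166 = 64120 W
T_interface = T_inner − Q·ΣR(inner→interface) = 222 − 64100×0.001036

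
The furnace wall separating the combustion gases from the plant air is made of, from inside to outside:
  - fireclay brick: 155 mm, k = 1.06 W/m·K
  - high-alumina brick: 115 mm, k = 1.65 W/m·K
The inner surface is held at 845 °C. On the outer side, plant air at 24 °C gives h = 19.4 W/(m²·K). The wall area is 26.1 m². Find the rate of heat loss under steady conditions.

Series thermal resistances:
R_fireclay brick = L/(kA) = 0.155/(1.06×26.1) = 0.005603 K/W
R_high-alumina brick = L/(kA) = 0.115/(1.65×26.1) = 0.00267 K/W
R_outer film = 1/(h_o·A) = 1/(19.4×26.1) = 0.001975 K/W
R_total = 0.01025 K/W
Q = ΔT / R_total = 821 / 0.01025

Q ≈ 80100 W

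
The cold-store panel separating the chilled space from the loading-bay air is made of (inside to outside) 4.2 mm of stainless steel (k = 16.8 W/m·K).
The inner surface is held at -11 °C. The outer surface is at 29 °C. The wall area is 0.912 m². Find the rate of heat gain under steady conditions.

Using the resistance-network approach (series):
R_stainless steel = L/(kA) = 0.0042/(16.8×0.912) = 2.741×10^-4 K/W
R_total = 2.741×10^-4 K/W
Q = ΔT / R_total = 40 / 2.741×10^-4

Q ≈ 146000 W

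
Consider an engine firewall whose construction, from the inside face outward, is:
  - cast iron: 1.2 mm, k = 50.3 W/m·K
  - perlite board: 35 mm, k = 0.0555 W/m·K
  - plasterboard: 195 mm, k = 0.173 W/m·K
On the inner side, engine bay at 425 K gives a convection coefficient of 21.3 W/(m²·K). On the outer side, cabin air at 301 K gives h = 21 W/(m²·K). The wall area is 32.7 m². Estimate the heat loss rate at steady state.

Series thermal resistances:
R_inner film = 1/(h_i·A) = 1/(21.3×32.7) = 0.001436 K/W
R_cast iron = L/(kA) = 0.0012/(50.3×32.7) = 7.296×10^-7 K/W
R_perlite board = L/(kA) = 0.035/(0.0555×32.7) = 0.01929 K/W
R_plasterboard = L/(kA) = 0.195/(0.173×32.7) = 0.03447 K/W
R_outer film = 1/(h_o·A) = 1/(21×32.7) = 0.001456 K/W
R_total = 0.05665 K/W
Q = ΔT / R_total = 124 / 0.05665

Q ≈ 2190 W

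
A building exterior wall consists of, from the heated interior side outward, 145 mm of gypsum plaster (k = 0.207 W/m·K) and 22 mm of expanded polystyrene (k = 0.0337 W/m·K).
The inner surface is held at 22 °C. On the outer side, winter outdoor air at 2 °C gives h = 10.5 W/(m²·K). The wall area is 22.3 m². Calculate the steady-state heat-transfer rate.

Thermal resistances in series:
R_gypsum plaster = L/(kA) = 0.145/(0.207×22.3) = 0.03141 K/W
R_expanded polystyrene = L/(kA) = 0.022/(0.0337×22.3) = 0.02927 K/W
R_outer film = 1/(h_o·A) = 1/(10.5×22.3) = 0.004271 K/W
R_total = 0.06496 K/W
Q = ΔT / R_total = 20 / 0.06496

Q ≈ 308 W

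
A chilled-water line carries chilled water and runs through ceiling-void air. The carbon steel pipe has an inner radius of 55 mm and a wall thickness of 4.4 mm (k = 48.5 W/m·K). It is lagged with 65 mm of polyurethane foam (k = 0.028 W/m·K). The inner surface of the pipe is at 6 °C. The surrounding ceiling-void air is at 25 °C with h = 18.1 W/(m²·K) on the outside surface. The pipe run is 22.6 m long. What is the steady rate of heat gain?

Q ≈ 100 W

For a radial system each layer contributes R = ln(r_out/r_in)/(2πkL); films add R = 1/(hA).
R_carbon steel pipe wall = ln(59.4/55)/(2π×48.5×22.6) = 1.117×10^-5 K/W
R_polyurethane foam = ln(124.4/59.4)/(2π×0.028×22.6) = 0.1859 K/W
R_outer film = 1/(h_o·2πr_oL) = 1/(18.1×2π×0.1244×22.6) = 0.003128 K/W
R_total = 0.1891 K/W
Q = ΔT/R_total = 19/0.1891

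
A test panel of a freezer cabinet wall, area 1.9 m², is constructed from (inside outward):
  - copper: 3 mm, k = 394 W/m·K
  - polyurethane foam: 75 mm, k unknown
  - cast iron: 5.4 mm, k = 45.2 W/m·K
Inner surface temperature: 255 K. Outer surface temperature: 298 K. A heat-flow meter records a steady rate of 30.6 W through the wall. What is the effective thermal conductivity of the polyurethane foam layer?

k ≈ 0.0281 W/(m·K)

Thermal resistances in series:
R_copper = L/(kA) = 0.003/(394×1.9) = 4.007×10^-6 K/W
R_cast iron = L/(kA) = 0.0054/(45.2×1.9) = 6.288×10^-5 K/W
Sum of known resistances R_other = 6.689×10^-5 K/W
Total R = ΔT/Q = 43/30.6 = 1.405 K/W
R_polyurethane foam = R_total − R_other = 1.405 K/W
k = L/(R·A) = 0.075/(1.405×1.9)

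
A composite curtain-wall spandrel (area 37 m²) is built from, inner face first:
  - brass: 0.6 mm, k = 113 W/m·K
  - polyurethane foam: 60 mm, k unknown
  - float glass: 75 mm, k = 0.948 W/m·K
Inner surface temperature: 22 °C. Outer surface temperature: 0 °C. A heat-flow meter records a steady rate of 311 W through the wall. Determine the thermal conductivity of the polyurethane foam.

k ≈ 0.0236 W/(m·K)

Thermal resistances in series:
R_brass = L/(kA) = 0.0006/(113×37) = 1.435×10^-7 K/W
R_float glass = L/(kA) = 0.075/(0.948×37) = 0.002138 K/W
Sum of known resistances R_other = 0.002138 K/W
Total R = ΔT/Q = 22/311 = 0.07074 K/W
R_polyurethane foam = R_total − R_other = 0.0686 K/W
k = L/(R·A) = 0.06/(0.0686×37)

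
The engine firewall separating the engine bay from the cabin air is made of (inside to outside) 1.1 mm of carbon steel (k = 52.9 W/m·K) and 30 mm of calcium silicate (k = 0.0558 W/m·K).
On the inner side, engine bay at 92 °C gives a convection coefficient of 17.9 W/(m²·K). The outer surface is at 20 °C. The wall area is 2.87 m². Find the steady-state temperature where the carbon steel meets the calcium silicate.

T ≈ 85.2 °C

Treating each layer as a thermal resistance in series:
R_inner film = 1/(h_i·A) = 1/(17.9×2.87) = 0.01947 K/W
R_carbon steel = L/(kA) = 0.0011/(52.9×2.87) = 7.245×10^-6 K/W
R_calcium silicate = L/(kA) = 0.03/(0.0558×2.87) = 0.1873 K/W
R_total = 0.2068 K/W;  Q = ΔT/R_total = 72/0.2068 = 348.2 W
T_interface = T_inner − Q·ΣR(inner→interface) = 92 − 348×0.01947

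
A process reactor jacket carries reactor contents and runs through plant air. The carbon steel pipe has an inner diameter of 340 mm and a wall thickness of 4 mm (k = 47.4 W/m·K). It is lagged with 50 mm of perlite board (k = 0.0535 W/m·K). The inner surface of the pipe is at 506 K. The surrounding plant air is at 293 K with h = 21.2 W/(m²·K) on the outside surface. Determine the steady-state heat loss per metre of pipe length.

Radial resistances (cylindrical: R_cond = ln(r_o/r_i)/(2πkL), R_conv = 1/(h·2πrL)):
R_carbon steel pipe wall = ln(174/170)/(2π×47.4×1) = 7.809×10^-5 K/W
R_perlite board = ln(224/174)/(2π×0.0535×1) = 0.7514 K/W
R_outer film = 1/(h_o·2πr_oL) = 1/(21.2×2π×0.224×1) = 0.03351 K/W
R_total = 0.785 K/W
Q = ΔT/R_total = 213/0.785

q′ ≈ 271 W/m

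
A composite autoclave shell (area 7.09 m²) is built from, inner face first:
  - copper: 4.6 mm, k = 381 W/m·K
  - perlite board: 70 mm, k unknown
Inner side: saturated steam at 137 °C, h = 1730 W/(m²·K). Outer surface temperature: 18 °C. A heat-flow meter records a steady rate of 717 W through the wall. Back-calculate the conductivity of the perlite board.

Model the wall as resistances in series:
R_inner film = 1/(h_i·A) = 1/(1730×7.09) = 8.153×10^-5 K/W
R_copper = L/(kA) = 0.0046/(381×7.09) = 1.703×10^-6 K/W
Sum of known resistances R_other = 8.323×10^-5 K/W
Total R = ΔT/Q = 119/717 = 0.166 K/W
R_perlite board = R_total − R_other = 0.1659 K/W
k = L/(R·A) = 0.07/(0.1659×7.09)

k ≈ 0.0595 W/(m·K)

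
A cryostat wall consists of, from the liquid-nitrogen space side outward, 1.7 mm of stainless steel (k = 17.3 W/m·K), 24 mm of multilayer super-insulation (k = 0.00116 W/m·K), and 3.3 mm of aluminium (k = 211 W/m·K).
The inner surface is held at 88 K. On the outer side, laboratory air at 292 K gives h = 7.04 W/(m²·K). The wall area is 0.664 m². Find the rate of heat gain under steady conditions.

Thermal resistances in series:
R_stainless steel = L/(kA) = 0.0017/(17.3×0.664) = 1.48×10^-4 K/W
R_multilayer super-insulation = L/(kA) = 0.024/(0.00116×0.664) = 31.16 K/W
R_aluminium = L/(kA) = 0.0033/(211×0.664) = 2.355×10^-5 K/W
R_outer film = 1/(h_o·A) = 1/(7.04×0.664) = 0.2139 K/W
R_total = 31.37 K/W
Q = ΔT / R_total = 204 / 31.37

Q ≈ 6.5 W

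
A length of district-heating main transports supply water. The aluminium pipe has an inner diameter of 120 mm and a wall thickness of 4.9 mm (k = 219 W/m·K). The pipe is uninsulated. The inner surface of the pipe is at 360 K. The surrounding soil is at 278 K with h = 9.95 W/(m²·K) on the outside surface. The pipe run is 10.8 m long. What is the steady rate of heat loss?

Q ≈ 3590 W

For a radial system each layer contributes R = ln(r_out/r_in)/(2πkL); films add R = 1/(hA).
R_aluminium pipe wall = ln(64.9/60)/(2π×219×10.8) = 5.282×10^-6 K/W
R_outer film = 1/(h_o·2πr_oL) = 1/(9.95×2π×0.0649×10.8) = 0.02282 K/W
R_total = 0.02283 K/W
Q = ΔT/R_total = 82/0.02283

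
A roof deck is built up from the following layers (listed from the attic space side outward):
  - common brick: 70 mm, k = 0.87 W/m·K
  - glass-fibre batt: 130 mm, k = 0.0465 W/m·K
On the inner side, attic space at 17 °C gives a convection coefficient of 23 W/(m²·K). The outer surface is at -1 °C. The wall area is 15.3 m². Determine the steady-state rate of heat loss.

Q ≈ 94.3 W

Series thermal resistances:
R_inner film = 1/(h_i·A) = 1/(23×15.3) = 0.002842 K/W
R_common brick = L/(kA) = 0.07/(0.87×15.3) = 0.005259 K/W
R_glass-fibre batt = L/(kA) = 0.13/(0.0465×15.3) = 0.1827 K/W
R_total = 0.1908 K/W
Q = ΔT / R_total = 18 / 0.1908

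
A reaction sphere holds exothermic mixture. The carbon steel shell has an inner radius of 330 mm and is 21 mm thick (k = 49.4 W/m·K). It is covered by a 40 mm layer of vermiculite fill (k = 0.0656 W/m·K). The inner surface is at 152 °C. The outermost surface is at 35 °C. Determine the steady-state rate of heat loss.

Q ≈ 331 W

Each spherical layer contributes R = (1/r_i − 1/r_o)/(4πk):
R_carbon steel shell = (1/0.33 − 1/0.351)/(4π×49.4) = 2.921×10^-4 K/W
R_vermiculite fill = (1/0.351 − 1/0.391)/(4π×0.0656) = 0.3536 K/W
R_total = 0.3539 K/W
Q = ΔT/R_total = 117/0.3539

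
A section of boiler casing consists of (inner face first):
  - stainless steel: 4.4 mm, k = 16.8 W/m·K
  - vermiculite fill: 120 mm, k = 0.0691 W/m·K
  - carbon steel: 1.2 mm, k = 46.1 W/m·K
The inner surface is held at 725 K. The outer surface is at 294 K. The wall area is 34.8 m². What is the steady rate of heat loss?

Q ≈ 8640 W

Thermal resistances in series:
R_stainless steel = L/(kA) = 0.0044/(16.8×34.8) = 7.526×10^-6 K/W
R_vermiculite fill = L/(kA) = 0.12/(0.0691×34.8) = 0.0499 K/W
R_carbon steel = L/(kA) = 0.0012/(46.1×34.8) = 7.48×10^-7 K/W
R_total = 0.04991 K/W
Q = ΔT / R_total = 431 / 0.04991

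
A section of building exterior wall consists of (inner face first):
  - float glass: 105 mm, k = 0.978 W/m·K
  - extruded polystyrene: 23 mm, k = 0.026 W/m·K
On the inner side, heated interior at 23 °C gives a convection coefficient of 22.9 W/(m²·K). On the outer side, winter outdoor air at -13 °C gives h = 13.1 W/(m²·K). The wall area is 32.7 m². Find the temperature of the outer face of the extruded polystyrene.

Model the wall as resistances in series:
R_inner film = 1/(h_i·A) = 1/(22.9×32.7) = 0.001335 K/W
R_float glass = L/(kA) = 0.105/(0.978×32.7) = 0.003283 K/W
R_extruded polystyrene = L/(kA) = 0.023/(0.026×32.7) = 0.02705 K/W
R_outer film = 1/(h_o·A) = 1/(13.1×32.7) = 0.002334 K/W
R_total = 0.03401 K/W;  Q = ΔT/R_total = 36/0.03401 = 1059 W
T_interface = T_inner − Q·ΣR(inner→interface) = 23 − 1060×0.03167

T ≈ -10.5 °C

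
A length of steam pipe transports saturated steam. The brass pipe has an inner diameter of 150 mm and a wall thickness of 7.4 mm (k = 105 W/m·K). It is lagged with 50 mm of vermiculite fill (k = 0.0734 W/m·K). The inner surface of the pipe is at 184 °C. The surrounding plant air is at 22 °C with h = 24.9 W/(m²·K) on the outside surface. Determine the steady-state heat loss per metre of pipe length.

Cylindrical conduction, so R = ln(r₂/r₁)/(2πkL) per layer, in series:
R_brass pipe wall = ln(82.4/75)/(2π×105×1) = 1.426×10^-4 K/W
R_vermiculite fill = ln(132.4/82.4)/(2π×0.0734×1) = 1.028 K/W
R_outer film = 1/(h_o·2πr_oL) = 1/(24.9×2π×0.1324×1) = 0.04828 K/W
R_total = 1.077 K/W
Q = ΔT/R_total = 162/1.077

q′ ≈ 150 W/m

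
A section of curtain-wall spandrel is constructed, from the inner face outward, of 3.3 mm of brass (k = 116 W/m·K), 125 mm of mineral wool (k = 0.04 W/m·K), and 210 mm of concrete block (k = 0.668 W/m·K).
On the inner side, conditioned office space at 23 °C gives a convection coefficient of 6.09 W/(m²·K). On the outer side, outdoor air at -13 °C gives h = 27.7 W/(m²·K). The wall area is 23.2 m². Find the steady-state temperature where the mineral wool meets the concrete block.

Thermal resistances in series:
R_inner film = 1/(h_i·A) = 1/(6.09×23.2) = 0.007078 K/W
R_brass = L/(kA) = 0.0033/(116×23.2) = 1.226×10^-6 K/W
R_mineral wool = L/(kA) = 0.125/(0.04×23.2) = 0.1347 K/W
R_concrete block = L/(kA) = 0.21/(0.668×23.2) = 0.01355 K/W
R_outer film = 1/(h_o·A) = 1/(27.7×23.2) = 0.001556 K/W
R_total = 0.1569 K/W;  Q = ΔT/R_total = 36/0.1569 = 229.5 W
T_interface = T_inner − Q·ΣR(inner→interface) = 23 − 229×0.1418

T ≈ -9.53 °C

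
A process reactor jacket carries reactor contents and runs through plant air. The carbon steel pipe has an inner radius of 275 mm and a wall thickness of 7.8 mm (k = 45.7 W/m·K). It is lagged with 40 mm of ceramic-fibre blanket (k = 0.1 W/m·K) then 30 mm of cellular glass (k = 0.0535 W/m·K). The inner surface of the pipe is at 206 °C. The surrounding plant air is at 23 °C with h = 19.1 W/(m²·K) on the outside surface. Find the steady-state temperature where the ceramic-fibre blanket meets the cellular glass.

T ≈ 129 °C

For a radial system each layer contributes R = ln(r_out/r_in)/(2πkL); films add R = 1/(hA).
R_carbon steel pipe wall = ln(282.8/275)/(2π×45.7×1) = 9.74×10^-5 K/W
R_ceramic-fibre blanket = ln(322.8/282.8)/(2π×0.1×1) = 0.2106 K/W
R_cellular glass = ln(352.8/322.8)/(2π×0.0535×1) = 0.2644 K/W
R_outer film = 1/(h_o·2πr_oL) = 1/(19.1×2π×0.3528×1) = 0.02362 K/W
R_total = 0.4986 K/W
Q = ΔT/R_total = 183/0.4986
Q = 367 W/m
T_interface = T_inner − Q·ΣR(inner→interface) = 206 − 367×0.2106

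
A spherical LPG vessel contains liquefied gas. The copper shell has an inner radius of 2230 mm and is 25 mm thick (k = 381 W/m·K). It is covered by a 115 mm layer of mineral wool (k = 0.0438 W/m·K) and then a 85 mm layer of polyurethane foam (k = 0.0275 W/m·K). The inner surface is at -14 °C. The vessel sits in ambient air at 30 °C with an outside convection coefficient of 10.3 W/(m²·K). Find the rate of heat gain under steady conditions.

Q ≈ 532 W

Each spherical layer contributes R = (1/r_i − 1/r_o)/(4πk):
R_copper shell = (1/2.23 − 1/2.255)/(4π×381) = 1.038×10^-6 K/W
R_mineral wool = (1/2.255 − 1/2.37)/(4π×0.0438) = 0.03909 K/W
R_polyurethane foam = (1/2.37 − 1/2.455)/(4π×0.0275) = 0.04227 K/W
R_outer film = 1/(h·4πr_o²) = 1/(10.3×4π×2.455²) = 0.001282 K/W
R_total = 0.08265 K/W
Q = ΔT/R_total = 44/0.08265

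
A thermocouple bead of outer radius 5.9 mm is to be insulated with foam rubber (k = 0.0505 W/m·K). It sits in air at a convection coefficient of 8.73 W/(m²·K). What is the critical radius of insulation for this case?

For a sphere r_cr = 2k/h = 2×0.0505/8.73
r_cr = 11.6 mm; since the bare radius (5.9 mm) is below r_cr, adding a thin layer of insulation will *increase* heat loss.

r_cr ≈ 11.6 mm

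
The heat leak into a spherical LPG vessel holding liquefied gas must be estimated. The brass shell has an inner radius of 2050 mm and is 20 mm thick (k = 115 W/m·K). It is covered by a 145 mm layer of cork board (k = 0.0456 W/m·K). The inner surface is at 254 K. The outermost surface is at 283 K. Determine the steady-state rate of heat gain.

Spherical conduction: R = (1/r_in − 1/r_out)/(4πk) per layer; series-sum.
R_brass shell = (1/2.05 − 1/2.07)/(4π×115) = 3.261×10^-6 K/W
R_cork board = (1/2.07 − 1/2.215)/(4π×0.0456) = 0.05519 K/W
R_total = 0.05519 K/W
Q = ΔT/R_total = 29/0.05519

Q ≈ 525 W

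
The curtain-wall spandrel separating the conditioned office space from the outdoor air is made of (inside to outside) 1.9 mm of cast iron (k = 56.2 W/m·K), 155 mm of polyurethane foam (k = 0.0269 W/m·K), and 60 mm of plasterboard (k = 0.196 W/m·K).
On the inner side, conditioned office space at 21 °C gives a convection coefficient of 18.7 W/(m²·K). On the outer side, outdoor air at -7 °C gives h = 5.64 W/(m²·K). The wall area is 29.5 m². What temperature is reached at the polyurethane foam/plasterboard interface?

Using the resistance-network approach (series):
R_inner film = 1/(h_i·A) = 1/(18.7×29.5) = 0.001813 K/W
R_cast iron = L/(kA) = 0.0019/(56.2×29.5) = 1.146×10^-6 K/W
R_polyurethane foam = L/(kA) = 0.155/(0.0269×29.5) = 0.1953 K/W
R_plasterboard = L/(kA) = 0.06/(0.196×29.5) = 0.01038 K/W
R_outer film = 1/(h_o·A) = 1/(5.64×29.5) = 0.00601 K/W
R_total = 0.2135 K/W;  Q = ΔT/R_total = 28/0.2135 = 131.1 W
T_interface = T_inner − Q·ΣR(inner→interface) = 21 − 131×0.1971

T ≈ -4.85 °C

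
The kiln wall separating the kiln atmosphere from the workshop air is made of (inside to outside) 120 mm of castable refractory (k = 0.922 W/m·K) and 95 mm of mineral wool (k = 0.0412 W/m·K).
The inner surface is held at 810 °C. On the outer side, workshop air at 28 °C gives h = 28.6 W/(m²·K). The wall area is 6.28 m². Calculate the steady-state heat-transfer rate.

Q ≈ 1990 W

Treating each layer as a thermal resistance in series:
R_castable refractory = L/(kA) = 0.12/(0.922×6.28) = 0.02072 K/W
R_mineral wool = L/(kA) = 0.095/(0.0412×6.28) = 0.3672 K/W
R_outer film = 1/(h_o·A) = 1/(28.6×6.28) = 0.005568 K/W
R_total = 0.3935 K/W
Q = ΔT / R_total = 782 / 0.3935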